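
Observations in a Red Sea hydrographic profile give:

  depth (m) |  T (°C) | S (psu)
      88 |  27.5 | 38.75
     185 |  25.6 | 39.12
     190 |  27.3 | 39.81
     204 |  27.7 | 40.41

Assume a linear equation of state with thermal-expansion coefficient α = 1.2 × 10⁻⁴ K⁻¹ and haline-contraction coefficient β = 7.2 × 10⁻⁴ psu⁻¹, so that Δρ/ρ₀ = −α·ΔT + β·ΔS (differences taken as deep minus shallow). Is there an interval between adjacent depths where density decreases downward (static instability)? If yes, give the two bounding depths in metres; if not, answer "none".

Evaluate Δρ/ρ₀ = −αΔT + βΔS across each adjacent pair:
  88–185 m: −αΔT+βΔS = −(1.2 × 10⁻⁴)(-1.9)+(7.2 × 10⁻⁴)(+0.37) = 4.9 × 10⁻⁴ → stable
  185–190 m: −αΔT+βΔS = −(1.2 × 10⁻⁴)(+1.7)+(7.2 × 10⁻⁴)(+0.69) = 2.9 × 10⁻⁴ → stable
  190–204 m: −αΔT+βΔS = −(1.2 × 10⁻⁴)(+0.4)+(7.2 × 10⁻⁴)(+0.60) = 3.8 × 10⁻⁴ → stable
Every interval has Δρ > 0: the column is stably stratified throughout.

none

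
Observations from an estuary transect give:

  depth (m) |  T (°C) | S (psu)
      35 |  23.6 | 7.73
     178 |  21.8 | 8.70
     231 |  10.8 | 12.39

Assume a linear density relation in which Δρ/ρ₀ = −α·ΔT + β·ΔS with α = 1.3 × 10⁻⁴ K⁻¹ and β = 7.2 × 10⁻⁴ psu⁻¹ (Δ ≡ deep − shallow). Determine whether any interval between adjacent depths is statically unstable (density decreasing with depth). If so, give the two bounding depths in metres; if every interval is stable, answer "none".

Evaluate Δρ/ρ₀ = −αΔT + βΔS across each adjacent pair:
  35–178 m: −αΔT+βΔS = −(1.3 × 10⁻⁴)(-1.8)+(7.2 × 10⁻⁴)(+0.97) = 9.3 × 10⁻⁴ → stable
  178–231 m: −αΔT+βΔS = −(1.3 × 10⁻⁴)(-11.0)+(7.2 × 10⁻⁴)(+3.69) = 4.1 × 10⁻³ → stable
Every interval has Δρ > 0: the column is stably stratified throughout.

none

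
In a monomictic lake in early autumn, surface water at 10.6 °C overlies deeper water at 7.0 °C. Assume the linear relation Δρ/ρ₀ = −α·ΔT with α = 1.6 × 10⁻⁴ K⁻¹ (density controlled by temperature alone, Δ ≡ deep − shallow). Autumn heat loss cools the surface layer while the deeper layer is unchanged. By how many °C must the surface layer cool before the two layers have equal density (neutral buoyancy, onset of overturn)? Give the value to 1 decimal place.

With temperature the only control, equal density requires T_surf′ = T_deep.
T_surf′ = 7.0 °C.
Cooling required: 10.6 − 7.0 = 3.6 °C.

3.6 °C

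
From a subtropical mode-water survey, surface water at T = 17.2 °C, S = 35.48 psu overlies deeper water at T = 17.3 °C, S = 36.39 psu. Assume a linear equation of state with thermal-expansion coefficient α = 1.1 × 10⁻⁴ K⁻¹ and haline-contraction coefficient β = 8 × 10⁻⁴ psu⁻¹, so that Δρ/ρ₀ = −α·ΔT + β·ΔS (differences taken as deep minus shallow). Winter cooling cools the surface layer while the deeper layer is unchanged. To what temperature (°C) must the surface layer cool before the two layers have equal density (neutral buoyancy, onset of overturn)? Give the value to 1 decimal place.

10.7 °C

Neutral buoyancy requires Δρ = 0, i.e. −α(T_deep − T_surf′) + β(S_deep − S_surf) = 0.
T_surf′ = T_deep − (β/α)·ΔS = 17.3 − (8 × 10⁻⁴/1.1 × 10⁻⁴)·(+0.91) = 10.682 °C.
Cooling required: 17.2 − (10.682) = 6.518 °C.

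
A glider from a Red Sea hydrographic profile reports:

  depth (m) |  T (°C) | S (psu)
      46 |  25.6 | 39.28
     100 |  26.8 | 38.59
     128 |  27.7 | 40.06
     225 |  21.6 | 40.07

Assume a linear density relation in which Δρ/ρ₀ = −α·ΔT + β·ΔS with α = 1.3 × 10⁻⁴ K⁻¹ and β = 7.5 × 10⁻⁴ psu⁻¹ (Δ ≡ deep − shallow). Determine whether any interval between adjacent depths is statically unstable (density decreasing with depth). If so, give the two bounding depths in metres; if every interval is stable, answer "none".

46–100 m

Evaluate Δρ/ρ₀ = −αΔT + βΔS across each adjacent pair:
  46–100 m: −αΔT+βΔS = −(1.3 × 10⁻⁴)(+1.2)+(7.5 × 10⁻⁴)(-0.69) = -6.7 × 10⁻⁴ → UNSTABLE
  100–128 m: −αΔT+βΔS = −(1.3 × 10⁻⁴)(+0.9)+(7.5 × 10⁻⁴)(+1.47) = 9.9 × 10⁻⁴ → stable
  128–225 m: −αΔT+βΔS = −(1.3 × 10⁻⁴)(-6.1)+(7.5 × 10⁻⁴)(+0.01) = 8.0 × 10⁻⁴ → stable
The 46–100 m interval has Δρ < 0: lighter water underlies denser water.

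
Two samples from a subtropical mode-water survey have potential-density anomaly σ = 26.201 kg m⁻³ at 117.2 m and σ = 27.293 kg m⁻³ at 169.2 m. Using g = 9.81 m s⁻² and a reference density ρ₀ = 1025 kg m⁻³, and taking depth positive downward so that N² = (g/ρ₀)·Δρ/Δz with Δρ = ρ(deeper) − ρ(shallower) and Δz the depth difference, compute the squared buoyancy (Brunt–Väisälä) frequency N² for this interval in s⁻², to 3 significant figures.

2.01 × 10⁻⁴ s⁻²

Δρ = 1027.293 − 1026.201 = 1.092 kg m⁻³ over Δz = 169.2 − 117.2 = 52 m.
N² = (9.81/1025) × (1.092/52) = 2.0099 × 10⁻⁴ s⁻² ≈ 2.01 × 10⁻⁴ s⁻².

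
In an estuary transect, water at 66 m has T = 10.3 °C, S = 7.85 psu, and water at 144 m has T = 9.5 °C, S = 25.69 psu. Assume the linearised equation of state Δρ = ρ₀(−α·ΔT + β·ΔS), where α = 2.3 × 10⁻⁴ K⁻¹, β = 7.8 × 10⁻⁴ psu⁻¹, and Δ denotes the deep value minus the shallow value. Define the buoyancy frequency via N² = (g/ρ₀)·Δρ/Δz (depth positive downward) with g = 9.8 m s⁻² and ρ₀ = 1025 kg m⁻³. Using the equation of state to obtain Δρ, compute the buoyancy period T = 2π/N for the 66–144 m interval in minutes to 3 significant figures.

ΔT = -0.8 K, ΔS = +17.84 psu (deep − shallow).
Δρ/ρ₀ = −αΔT + βΔS = 1.84 × 10⁻⁴ + 0.0139152 = 0.0140992, so Δρ ≈ 14.45 kg m⁻³.
N² = (g/ρ₀)·Δρ/Δz = g·(Δρ/ρ₀)/Δz = 9.8 × 0.0140992 / 78 = 1.7714 × 10⁻³ s⁻².
N = √(1.7714 × 10⁻³) = 0.042088 rad s⁻¹ → T = 2π/N = 149.29 s = 2.4882 min ≈ 2.49 min.

2.49 min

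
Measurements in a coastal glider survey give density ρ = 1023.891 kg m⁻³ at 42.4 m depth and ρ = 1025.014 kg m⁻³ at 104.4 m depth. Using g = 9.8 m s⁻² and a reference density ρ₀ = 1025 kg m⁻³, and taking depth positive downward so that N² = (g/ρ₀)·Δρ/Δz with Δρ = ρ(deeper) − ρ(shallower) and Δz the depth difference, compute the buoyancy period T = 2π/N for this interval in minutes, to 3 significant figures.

7.96 min

Δρ = 1025.014 − 1023.891 = 1.123 kg m⁻³ over Δz = 104.4 − 42.4 = 62 m.
N² = (9.8/1025) × (1.123/62) = 1.7318 × 10⁻⁴ s⁻².
N = √(1.7318 × 10⁻⁴) = 0.013160 rad s⁻¹, so T = 2π/N = 477.45 s = 7.9575 min ≈ 7.96 min.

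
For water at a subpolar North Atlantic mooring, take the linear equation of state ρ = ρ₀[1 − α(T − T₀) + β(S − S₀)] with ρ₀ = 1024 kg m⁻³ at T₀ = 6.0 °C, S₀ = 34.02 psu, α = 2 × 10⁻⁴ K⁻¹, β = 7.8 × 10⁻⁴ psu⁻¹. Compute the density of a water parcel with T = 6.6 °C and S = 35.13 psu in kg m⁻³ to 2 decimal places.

T − T₀ = +0.6 K, S − S₀ = +1.11 psu.
Bracket = 1 − α·(+0.6) + β·(+1.11) = 1 + (7.458 × 10⁻⁴) = 1.0007458.
ρ = 1024 × 1.0007458 = 1024.76 kg m⁻³.

1024.76 kg m⁻³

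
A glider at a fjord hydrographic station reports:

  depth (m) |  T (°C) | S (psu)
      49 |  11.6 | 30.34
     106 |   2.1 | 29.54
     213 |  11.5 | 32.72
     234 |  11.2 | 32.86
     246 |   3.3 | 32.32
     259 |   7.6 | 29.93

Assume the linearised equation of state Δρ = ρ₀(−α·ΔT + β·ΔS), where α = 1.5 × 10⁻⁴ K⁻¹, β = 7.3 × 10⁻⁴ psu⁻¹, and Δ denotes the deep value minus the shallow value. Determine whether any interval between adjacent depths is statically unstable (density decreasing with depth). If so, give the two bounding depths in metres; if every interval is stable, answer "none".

Evaluate Δρ/ρ₀ = −αΔT + βΔS across each adjacent pair:
  49–106 m: −αΔT+βΔS = −(1.5 × 10⁻⁴)(-9.5)+(7.3 × 10⁻⁴)(-0.80) = 8.4 × 10⁻⁴ → stable
  106–213 m: −αΔT+βΔS = −(1.5 × 10⁻⁴)(+9.4)+(7.3 × 10⁻⁴)(+3.18) = 9.1 × 10⁻⁴ → stable
  213–234 m: −αΔT+βΔS = −(1.5 × 10⁻⁴)(-0.3)+(7.3 × 10⁻⁴)(+0.14) = 1.5 × 10⁻⁴ → stable
  234–246 m: −αΔT+βΔS = −(1.5 × 10⁻⁴)(-7.9)+(7.3 × 10⁻⁴)(-0.54) = 7.9 × 10⁻⁴ → stable
  246–259 m: −αΔT+βΔS = −(1.5 × 10⁻⁴)(+4.3)+(7.3 × 10⁻⁴)(-2.39) = -2.4 × 10⁻³ → UNSTABLE
The 246–259 m interval has Δρ < 0: lighter water underlies denser water.

246–259 m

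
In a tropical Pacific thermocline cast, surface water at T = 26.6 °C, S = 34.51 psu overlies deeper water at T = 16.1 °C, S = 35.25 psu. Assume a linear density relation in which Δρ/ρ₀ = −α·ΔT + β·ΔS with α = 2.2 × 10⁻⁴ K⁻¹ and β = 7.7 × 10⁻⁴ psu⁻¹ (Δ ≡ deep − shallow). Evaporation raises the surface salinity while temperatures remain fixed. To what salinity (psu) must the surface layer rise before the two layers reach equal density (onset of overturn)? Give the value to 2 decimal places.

38.25 psu

Neutral buoyancy requires −α(T_deep − T_surf) + β(S_deep − S_surf′) = 0.
S_surf′ = S_deep − (α/β)·ΔT = 35.25 − (2.2 × 10⁻⁴/7.7 × 10⁻⁴)·(-10.5) = 38.2500 psu.
Increase required: 38.2500 − 34.51 = 3.7400 psu.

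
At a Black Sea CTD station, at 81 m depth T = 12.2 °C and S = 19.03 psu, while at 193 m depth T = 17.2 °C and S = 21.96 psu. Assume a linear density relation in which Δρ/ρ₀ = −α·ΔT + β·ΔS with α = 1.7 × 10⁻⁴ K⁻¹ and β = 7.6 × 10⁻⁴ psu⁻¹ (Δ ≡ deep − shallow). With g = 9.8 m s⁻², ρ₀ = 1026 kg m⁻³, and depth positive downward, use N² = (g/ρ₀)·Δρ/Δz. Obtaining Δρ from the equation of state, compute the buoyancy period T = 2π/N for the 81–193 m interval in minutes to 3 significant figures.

9.54 min

ΔT = +5.0 K, ΔS = +2.93 psu (deep − shallow).
Δρ/ρ₀ = −αΔT + βΔS = -8.50 × 10⁻⁴ + 2.2268 × 10⁻³ = 1.3768 × 10⁻³, so Δρ ≈ 1.413 kg m⁻³.
N² = (g/ρ₀)·Δρ/Δz = g·(Δρ/ρ₀)/Δz = 9.8 × 1.3768 × 10⁻³ / 112 = 1.2047 × 10⁻⁴ s⁻².
N = √(1.2047 × 10⁻⁴) = 0.010976 rad s⁻¹ → T = 2π/N = 572.45 s = 9.5408 min ≈ 9.54 min.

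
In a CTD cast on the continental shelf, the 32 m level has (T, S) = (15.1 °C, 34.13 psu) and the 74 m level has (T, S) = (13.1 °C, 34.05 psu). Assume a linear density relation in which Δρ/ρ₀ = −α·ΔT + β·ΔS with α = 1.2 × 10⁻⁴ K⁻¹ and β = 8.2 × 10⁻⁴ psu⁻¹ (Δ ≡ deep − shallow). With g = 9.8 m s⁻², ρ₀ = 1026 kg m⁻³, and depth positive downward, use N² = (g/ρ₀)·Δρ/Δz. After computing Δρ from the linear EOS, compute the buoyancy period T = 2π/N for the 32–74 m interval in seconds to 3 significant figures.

985 s

ΔT = -2.0 K, ΔS = -0.08 psu (deep − shallow).
Δρ/ρ₀ = −αΔT + βΔS = 2.40 × 10⁻⁴ − 6.56 × 10⁻⁵ = 1.744 × 10⁻⁴, so Δρ ≈ 0.1789 kg m⁻³.
N² = (g/ρ₀)·Δρ/Δz = g·(Δρ/ρ₀)/Δz = 9.8 × 1.744 × 10⁻⁴ / 42 = 4.0693 × 10⁻⁵ s⁻².
N = √(4.0693 × 10⁻⁵) = 6.3791 × 10⁻³ rad s⁻¹ → T = 2π/N = 984.96 s ≈ 985 s.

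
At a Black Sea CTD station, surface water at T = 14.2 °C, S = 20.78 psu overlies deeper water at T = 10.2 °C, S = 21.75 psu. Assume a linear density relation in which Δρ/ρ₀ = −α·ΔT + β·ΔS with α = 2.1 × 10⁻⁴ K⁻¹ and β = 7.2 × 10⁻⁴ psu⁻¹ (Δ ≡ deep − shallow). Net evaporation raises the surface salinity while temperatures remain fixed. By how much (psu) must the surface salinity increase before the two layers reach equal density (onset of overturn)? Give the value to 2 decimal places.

Neutral buoyancy requires −α(T_deep − T_surf) + β(S_deep − S_surf′) = 0.
S_surf′ = S_deep − (α/β)·ΔT = 21.75 − (2.1 × 10⁻⁴/7.2 × 10⁻⁴)·(-4.0) = 22.9167 psu.
Increase required: 22.9167 − 20.78 = 2.1367 psu.

2.14 psu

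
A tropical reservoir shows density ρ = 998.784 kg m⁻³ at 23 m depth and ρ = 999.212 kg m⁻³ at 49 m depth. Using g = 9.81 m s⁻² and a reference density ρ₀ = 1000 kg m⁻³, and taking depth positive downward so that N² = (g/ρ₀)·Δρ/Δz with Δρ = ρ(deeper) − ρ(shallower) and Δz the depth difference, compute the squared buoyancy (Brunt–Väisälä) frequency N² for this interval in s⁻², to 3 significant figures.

1.61 × 10⁻⁴ s⁻²

Δρ = 999.212 − 998.784 = 0.428 kg m⁻³ over Δz = 49 − 23 = 26 m.
N² = (9.81/1000) × (0.428/26) = 1.6149 × 10⁻⁴ s⁻² ≈ 1.61 × 10⁻⁴ s⁻².
N² > 0, so the interval is statically stable.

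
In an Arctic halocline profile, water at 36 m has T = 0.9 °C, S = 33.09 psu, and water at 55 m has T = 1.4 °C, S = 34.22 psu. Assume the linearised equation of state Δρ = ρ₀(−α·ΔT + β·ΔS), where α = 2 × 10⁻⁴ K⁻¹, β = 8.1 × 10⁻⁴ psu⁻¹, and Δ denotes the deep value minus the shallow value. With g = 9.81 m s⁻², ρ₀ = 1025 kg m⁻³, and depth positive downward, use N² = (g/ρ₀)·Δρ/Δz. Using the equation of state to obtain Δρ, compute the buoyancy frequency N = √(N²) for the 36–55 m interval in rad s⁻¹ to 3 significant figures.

0.0205 rad s⁻¹

ΔT = +0.5 K, ΔS = +1.13 psu (deep − shallow).
Δρ/ρ₀ = −αΔT + βΔS = -1.00 × 10⁻⁴ + 9.153 × 10⁻⁴ = 8.153 × 10⁻⁴, so Δρ ≈ 0.8357 kg m⁻³.
N² = (g/ρ₀)·Δρ/Δz = g·(Δρ/ρ₀)/Δz = 9.81 × 8.153 × 10⁻⁴ / 19 = 4.2095 × 10⁻⁴ s⁻².
N = √(4.2095 × 10⁻⁴) = 0.020517 rad s⁻¹ ≈ 0.0205 rad s⁻¹.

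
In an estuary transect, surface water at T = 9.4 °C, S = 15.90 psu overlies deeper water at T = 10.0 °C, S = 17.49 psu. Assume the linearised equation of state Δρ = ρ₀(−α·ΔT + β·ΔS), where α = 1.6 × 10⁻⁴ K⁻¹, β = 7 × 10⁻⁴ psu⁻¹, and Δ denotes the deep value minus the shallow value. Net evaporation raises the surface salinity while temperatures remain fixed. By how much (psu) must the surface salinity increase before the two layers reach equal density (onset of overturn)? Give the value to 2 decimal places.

1.45 psu

Neutral buoyancy requires −α(T_deep − T_surf) + β(S_deep − S_surf′) = 0.
S_surf′ = S_deep − (α/β)·ΔT = 17.49 − (1.6 × 10⁻⁴/7 × 10⁻⁴)·(+0.6) = 17.3529 psu.
Increase required: 17.3529 − 15.90 = 1.4529 psu.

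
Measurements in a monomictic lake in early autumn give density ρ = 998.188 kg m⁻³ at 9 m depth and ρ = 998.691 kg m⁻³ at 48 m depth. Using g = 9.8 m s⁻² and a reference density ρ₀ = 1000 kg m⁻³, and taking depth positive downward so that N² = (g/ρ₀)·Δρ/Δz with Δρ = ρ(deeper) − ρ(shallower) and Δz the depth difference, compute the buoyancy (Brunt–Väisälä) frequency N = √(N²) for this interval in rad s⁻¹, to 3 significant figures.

Δρ = 998.691 − 998.188 = 0.503 kg m⁻³ over Δz = 48 − 9 = 39 m.
N² = (9.8/1000) × (0.503/39) = 1.2639 × 10⁻⁴ s⁻².
N = √(1.2639 × 10⁻⁴) = 0.011242 rad s⁻¹ ≈ 0.0112 rad s⁻¹.

0.0112 rad s⁻¹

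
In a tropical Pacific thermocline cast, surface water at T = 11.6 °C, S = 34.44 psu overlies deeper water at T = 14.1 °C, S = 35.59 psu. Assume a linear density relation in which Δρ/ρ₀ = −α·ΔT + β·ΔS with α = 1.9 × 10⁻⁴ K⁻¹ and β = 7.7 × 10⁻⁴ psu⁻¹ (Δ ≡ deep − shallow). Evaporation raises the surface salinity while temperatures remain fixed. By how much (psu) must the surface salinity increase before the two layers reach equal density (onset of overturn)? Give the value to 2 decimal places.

0.53 psu

Neutral buoyancy requires −α(T_deep − T_surf) + β(S_deep − S_surf′) = 0.
S_surf′ = S_deep − (α/β)·ΔT = 35.59 − (1.9 × 10⁻⁴/7.7 × 10⁻⁴)·(+2.5) = 34.9731 psu.
Increase required: 34.9731 − 34.44 = 0.5331 psu.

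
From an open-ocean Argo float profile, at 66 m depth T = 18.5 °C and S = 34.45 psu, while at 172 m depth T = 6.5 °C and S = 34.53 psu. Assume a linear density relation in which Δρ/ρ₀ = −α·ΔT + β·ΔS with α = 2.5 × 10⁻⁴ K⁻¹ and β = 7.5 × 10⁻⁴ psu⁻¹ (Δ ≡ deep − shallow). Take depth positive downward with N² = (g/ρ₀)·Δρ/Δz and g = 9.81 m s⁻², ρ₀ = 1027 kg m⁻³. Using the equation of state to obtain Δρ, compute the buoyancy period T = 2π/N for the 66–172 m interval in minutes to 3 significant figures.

ΔT = -12.0 K, ΔS = +0.08 psu (deep − shallow).
Δρ/ρ₀ = −αΔT + βΔS = 3.00 × 10⁻³ + 6.00 × 10⁻⁵ = 3.06 × 10⁻³, so Δρ ≈ 3.143 kg m⁻³.
N² = (g/ρ₀)·Δρ/Δz = g·(Δρ/ρ₀)/Δz = 9.81 × 3.06 × 10⁻³ / 106 = 2.8319 × 10⁻⁴ s⁻².
N = √(2.8319 × 10⁻⁴) = 0.016828 rad s⁻¹ → T = 2π/N = 373.38 s = 6.2230 min ≈ 6.22 min.

6.22 min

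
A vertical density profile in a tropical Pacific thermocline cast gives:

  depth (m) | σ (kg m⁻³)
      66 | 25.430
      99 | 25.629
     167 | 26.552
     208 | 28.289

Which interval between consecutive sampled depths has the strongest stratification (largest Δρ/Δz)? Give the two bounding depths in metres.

Compute the density gradient over each adjacent pair:
  66–99 m: Δρ/Δz = 0.199/33 = 6.0 × 10⁻³ kg m⁻⁴
  99–167 m: Δρ/Δz = 0.923/68 = 0.014 kg m⁻⁴
  167–208 m: Δρ/Δz = 1.737/41 = 0.042 kg m⁻⁴
The largest gradient is in the 167–208 m interval — the pycnocline.

167–208 m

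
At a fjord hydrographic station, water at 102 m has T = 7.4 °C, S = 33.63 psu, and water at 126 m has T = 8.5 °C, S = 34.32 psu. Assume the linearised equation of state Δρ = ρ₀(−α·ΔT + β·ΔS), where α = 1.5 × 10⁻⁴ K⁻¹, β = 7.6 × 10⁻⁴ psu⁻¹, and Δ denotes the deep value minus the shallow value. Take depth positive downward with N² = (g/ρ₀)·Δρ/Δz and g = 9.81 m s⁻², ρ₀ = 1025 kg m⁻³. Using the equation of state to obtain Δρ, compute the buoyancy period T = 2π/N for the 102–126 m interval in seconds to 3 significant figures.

ΔT = +1.1 K, ΔS = +0.69 psu (deep − shallow).
Δρ/ρ₀ = −αΔT + βΔS = -1.65 × 10⁻⁴ + 5.244 × 10⁻⁴ = 3.594 × 10⁻⁴, so Δρ ≈ 0.3684 kg m⁻³.
N² = (g/ρ₀)·Δρ/Δz = g·(Δρ/ρ₀)/Δz = 9.81 × 3.594 × 10⁻⁴ / 24 = 1.4690 × 10⁻⁴ s⁻².
N = √(1.4690 × 10⁻⁴) = 0.012120 rad s⁻¹ → T = 2π/N = 518.41 s ≈ 518 s.

518 s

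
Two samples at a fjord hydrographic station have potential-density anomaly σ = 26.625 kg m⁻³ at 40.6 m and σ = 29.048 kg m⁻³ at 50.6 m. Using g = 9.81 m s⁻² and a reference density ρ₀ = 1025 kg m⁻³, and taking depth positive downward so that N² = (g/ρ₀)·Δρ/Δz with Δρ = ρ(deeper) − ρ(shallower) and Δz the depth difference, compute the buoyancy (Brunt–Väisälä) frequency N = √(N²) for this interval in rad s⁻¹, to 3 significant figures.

Δρ = 1029.048 − 1026.625 = 2.423 kg m⁻³ over Δz = 50.6 − 40.6 = 10 m.
N² = (9.81/1025) × (2.423/10) = 2.3190 × 10⁻³ s⁻².
N = √(2.3190 × 10⁻³) = 0.048156 rad s⁻¹ ≈ 0.0482 rad s⁻¹.

0.0482 rad s⁻¹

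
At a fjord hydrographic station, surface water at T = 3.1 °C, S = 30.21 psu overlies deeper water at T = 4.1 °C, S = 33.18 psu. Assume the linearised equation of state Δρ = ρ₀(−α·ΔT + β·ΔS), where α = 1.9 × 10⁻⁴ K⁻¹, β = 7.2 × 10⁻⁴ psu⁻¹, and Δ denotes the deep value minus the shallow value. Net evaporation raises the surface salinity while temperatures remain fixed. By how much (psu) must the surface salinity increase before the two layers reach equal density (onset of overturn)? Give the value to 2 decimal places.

Neutral buoyancy requires −α(T_deep − T_surf) + β(S_deep − S_surf′) = 0.
S_surf′ = S_deep − (α/β)·ΔT = 33.18 − (1.9 × 10⁻⁴/7.2 × 10⁻⁴)·(+1.0) = 32.9161 psu.
Increase required: 32.9161 − 30.21 = 2.7061 psu.

2.71 psu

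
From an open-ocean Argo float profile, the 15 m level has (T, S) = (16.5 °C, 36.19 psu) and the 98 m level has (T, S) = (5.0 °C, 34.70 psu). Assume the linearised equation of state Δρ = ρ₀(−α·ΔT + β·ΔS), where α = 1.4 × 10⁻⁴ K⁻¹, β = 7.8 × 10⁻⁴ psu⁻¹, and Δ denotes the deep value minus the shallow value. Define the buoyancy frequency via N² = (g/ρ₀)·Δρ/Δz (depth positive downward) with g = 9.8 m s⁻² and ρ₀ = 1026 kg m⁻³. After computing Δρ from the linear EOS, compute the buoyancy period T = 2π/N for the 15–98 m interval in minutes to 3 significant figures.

14.4 min

ΔT = -11.5 K, ΔS = -1.49 psu (deep − shallow).
Δρ/ρ₀ = −αΔT + βΔS = 1.61 × 10⁻³ − 1.1622 × 10⁻³ = 4.478 × 10⁻⁴, so Δρ ≈ 0.4594 kg m⁻³.
N² = (g/ρ₀)·Δρ/Δz = g·(Δρ/ρ₀)/Δz = 9.8 × 4.478 × 10⁻⁴ / 83 = 5.2873 × 10⁻⁵ s⁻².
N = √(5.2873 × 10⁻⁵) = 7.2714 × 10⁻³ rad s⁻¹ → T = 2π/N = 864.10 s = 14.402 min ≈ 14.4 min.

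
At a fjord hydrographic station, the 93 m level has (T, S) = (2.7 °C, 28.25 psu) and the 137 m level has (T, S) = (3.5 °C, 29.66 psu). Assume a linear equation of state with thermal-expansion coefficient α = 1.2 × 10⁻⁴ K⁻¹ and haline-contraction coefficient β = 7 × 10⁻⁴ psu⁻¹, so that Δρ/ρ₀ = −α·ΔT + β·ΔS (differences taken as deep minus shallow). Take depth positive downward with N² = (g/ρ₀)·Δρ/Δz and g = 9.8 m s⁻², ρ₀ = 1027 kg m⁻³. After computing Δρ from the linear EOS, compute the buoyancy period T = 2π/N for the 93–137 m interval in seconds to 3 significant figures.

ΔT = +0.8 K, ΔS = +1.41 psu (deep − shallow).
Δρ/ρ₀ = −αΔT + βΔS = -9.60 × 10⁻⁵ + 9.87 × 10⁻⁴ = 8.91 × 10⁻⁴, so Δρ ≈ 0.9151 kg m⁻³.
N² = (g/ρ₀)·Δρ/Δz = g·(Δρ/ρ₀)/Δz = 9.8 × 8.91 × 10⁻⁴ / 44 = 1.9845 × 10⁻⁴ s⁻².
N = √(1.9845 × 10⁻⁴) = 0.014087 rad s⁻¹ → T = 2π/N = 446.03 s ≈ 446 s.

446 s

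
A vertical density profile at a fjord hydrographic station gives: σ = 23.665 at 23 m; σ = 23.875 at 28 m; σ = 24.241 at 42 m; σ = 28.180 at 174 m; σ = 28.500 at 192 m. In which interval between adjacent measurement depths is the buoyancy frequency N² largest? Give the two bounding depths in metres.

23–28 m

Compute the density gradient over each adjacent pair:
  23–28 m: Δρ/Δz = 0.210/5 = 0.042 kg m⁻⁴
  28–42 m: Δρ/Δz = 0.366/14 = 0.026 kg m⁻⁴
  42–174 m: Δρ/Δz = 3.939/132 = 0.030 kg m⁻⁴
  174–192 m: Δρ/Δz = 0.320/18 = 0.018 kg m⁻⁴
The largest gradient is in the 23–28 m interval — the pycnocline.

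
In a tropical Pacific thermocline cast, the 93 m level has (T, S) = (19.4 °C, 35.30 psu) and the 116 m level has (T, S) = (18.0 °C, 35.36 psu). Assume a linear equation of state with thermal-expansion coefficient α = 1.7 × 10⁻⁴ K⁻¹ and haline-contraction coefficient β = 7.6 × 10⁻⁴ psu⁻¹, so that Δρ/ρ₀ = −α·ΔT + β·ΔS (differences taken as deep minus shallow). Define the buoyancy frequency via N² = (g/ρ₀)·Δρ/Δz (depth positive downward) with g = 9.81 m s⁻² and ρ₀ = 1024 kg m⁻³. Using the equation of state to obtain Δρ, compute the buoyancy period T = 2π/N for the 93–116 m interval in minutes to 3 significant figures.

ΔT = -1.4 K, ΔS = +0.06 psu (deep − shallow).
Δρ/ρ₀ = −αΔT + βΔS = 2.38 × 10⁻⁴ + 4.56 × 10⁻⁵ = 2.836 × 10⁻⁴, so Δρ ≈ 0.2904 kg m⁻³.
N² = (g/ρ₀)·Δρ/Δz = g·(Δρ/ρ₀)/Δz = 9.81 × 2.836 × 10⁻⁴ / 23 = 1.2096 × 10⁻⁴ s⁻².
N = √(1.2096 × 10⁻⁴) = 0.010998 rad s⁻¹ → T = 2π/N = 571.30 s = 9.5217 min ≈ 9.52 min.

9.52 min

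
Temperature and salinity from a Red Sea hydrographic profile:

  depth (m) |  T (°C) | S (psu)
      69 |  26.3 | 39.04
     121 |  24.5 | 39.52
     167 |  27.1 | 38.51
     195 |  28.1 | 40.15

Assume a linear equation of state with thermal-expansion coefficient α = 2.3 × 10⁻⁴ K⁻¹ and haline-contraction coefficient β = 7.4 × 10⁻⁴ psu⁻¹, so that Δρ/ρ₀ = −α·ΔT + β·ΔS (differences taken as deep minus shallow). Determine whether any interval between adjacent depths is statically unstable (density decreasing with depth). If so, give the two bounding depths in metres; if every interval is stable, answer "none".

Evaluate Δρ/ρ₀ = −αΔT + βΔS across each adjacent pair:
  69–121 m: −αΔT+βΔS = −(2.3 × 10⁻⁴)(-1.8)+(7.4 × 10⁻⁴)(+0.48) = 7.7 × 10⁻⁴ → stable
  121–167 m: −αΔT+βΔS = −(2.3 × 10⁻⁴)(+2.6)+(7.4 × 10⁻⁴)(-1.01) = -1.3 × 10⁻³ → UNSTABLE
  167–195 m: −αΔT+βΔS = −(2.3 × 10⁻⁴)(+1.0)+(7.4 × 10⁻⁴)(+1.64) = 9.8 × 10⁻⁴ → stable
The 121–167 m interval has Δρ < 0: lighter water underlies denser water.

121–167 m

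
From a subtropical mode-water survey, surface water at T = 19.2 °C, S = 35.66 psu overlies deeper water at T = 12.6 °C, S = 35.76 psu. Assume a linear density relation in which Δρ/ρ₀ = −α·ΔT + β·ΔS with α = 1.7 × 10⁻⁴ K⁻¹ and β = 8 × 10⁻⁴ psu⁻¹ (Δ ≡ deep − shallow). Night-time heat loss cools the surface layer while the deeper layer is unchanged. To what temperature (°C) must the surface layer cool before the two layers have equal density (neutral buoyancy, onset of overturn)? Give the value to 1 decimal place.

12.1 °C

Neutral buoyancy requires Δρ = 0, i.e. −α(T_deep − T_surf′) + β(S_deep − S_surf) = 0.
T_surf′ = T_deep − (β/α)·ΔS = 12.6 − (8 × 10⁻⁴/1.7 × 10⁻⁴)·(+0.10) = 12.129 °C.
Cooling required: 19.2 − (12.129) = 7.071 °C.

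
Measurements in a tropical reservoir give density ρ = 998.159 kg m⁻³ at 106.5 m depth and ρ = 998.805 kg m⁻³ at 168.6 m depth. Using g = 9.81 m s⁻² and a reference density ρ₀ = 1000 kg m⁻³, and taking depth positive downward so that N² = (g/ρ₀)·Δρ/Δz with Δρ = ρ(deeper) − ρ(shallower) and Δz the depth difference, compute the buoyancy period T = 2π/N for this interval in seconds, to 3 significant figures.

Δρ = 998.805 − 998.159 = 0.646 kg m⁻³ over Δz = 168.6 − 106.5 = 62.1 m.
N² = (9.81/1000) × (0.646/62.1) = 1.0205 × 10⁻⁴ s⁻².
N = √(1.0205 × 10⁻⁴) = 0.010102 rad s⁻¹, so T = 2π/N = 621.97 s ≈ 622 s.
Since Δρ > 0 the layer is stably stratified.

622 s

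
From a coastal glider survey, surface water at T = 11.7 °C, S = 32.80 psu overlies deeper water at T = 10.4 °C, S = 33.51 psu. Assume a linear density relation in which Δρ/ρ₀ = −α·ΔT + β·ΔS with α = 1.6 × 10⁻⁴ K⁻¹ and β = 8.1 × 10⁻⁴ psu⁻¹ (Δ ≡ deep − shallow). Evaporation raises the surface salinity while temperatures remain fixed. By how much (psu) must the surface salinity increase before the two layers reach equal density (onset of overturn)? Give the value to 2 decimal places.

0.97 psu

Neutral buoyancy requires −α(T_deep − T_surf) + β(S_deep − S_surf′) = 0.
S_surf′ = S_deep − (α/β)·ΔT = 33.51 − (1.6 × 10⁻⁴/8.1 × 10⁻⁴)·(-1.3) = 33.7668 psu.
Increase required: 33.7668 − 32.80 = 0.9668 psu.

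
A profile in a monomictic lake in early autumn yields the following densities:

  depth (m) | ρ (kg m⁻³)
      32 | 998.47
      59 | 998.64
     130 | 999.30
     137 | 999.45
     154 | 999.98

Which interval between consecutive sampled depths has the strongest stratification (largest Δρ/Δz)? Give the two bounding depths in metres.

137–154 m

Compute the density gradient over each adjacent pair:
  32–59 m: Δρ/Δz = 0.17/27 = 6.3 × 10⁻³ kg m⁻⁴
  59–130 m: Δρ/Δz = 0.66/71 = 9.3 × 10⁻³ kg m⁻⁴
  130–137 m: Δρ/Δz = 0.15/7 = 0.021 kg m⁻⁴
  137–154 m: Δρ/Δz = 0.53/17 = 0.031 kg m⁻⁴
The largest gradient is in the 137–154 m interval — the pycnocline.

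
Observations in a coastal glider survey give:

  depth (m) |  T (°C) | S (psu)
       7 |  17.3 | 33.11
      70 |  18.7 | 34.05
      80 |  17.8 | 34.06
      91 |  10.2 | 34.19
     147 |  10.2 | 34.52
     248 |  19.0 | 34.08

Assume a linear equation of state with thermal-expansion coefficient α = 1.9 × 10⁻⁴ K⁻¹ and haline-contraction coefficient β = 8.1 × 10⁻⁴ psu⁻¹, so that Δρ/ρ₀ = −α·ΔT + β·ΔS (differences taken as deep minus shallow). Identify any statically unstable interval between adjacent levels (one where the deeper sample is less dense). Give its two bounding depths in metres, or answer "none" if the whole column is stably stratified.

Evaluate Δρ/ρ₀ = −αΔT + βΔS across each adjacent pair:
  7–70 m: −αΔT+βΔS = −(1.9 × 10⁻⁴)(+1.4)+(8.1 × 10⁻⁴)(+0.94) = 5.0 × 10⁻⁴ → stable
  70–80 m: −αΔT+βΔS = −(1.9 × 10⁻⁴)(-0.9)+(8.1 × 10⁻⁴)(+0.01) = 1.8 × 10⁻⁴ → stable
  80–91 m: −αΔT+βΔS = −(1.9 × 10⁻⁴)(-7.6)+(8.1 × 10⁻⁴)(+0.13) = 1.5 × 10⁻³ → stable
  91–147 m: −αΔT+βΔS = −(1.9 × 10⁻⁴)(+0.0)+(8.1 × 10⁻⁴)(+0.33) = 2.7 × 10⁻⁴ → stable
  147–248 m: −αΔT+βΔS = −(1.9 × 10⁻⁴)(+8.8)+(8.1 × 10⁻⁴)(-0.44) = -2.0 × 10⁻³ → UNSTABLE
The 147–248 m interval has Δρ < 0: lighter water underlies denser water.

147–248 m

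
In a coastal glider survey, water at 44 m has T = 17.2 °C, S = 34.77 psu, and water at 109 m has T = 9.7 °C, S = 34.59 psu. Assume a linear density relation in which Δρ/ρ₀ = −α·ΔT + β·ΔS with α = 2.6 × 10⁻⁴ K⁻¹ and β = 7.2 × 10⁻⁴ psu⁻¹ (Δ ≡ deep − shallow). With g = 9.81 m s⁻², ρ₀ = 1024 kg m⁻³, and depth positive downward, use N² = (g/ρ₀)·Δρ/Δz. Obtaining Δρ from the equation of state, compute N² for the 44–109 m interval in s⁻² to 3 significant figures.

ΔT = -7.5 K, ΔS = -0.18 psu (deep − shallow).
Δρ/ρ₀ = −αΔT + βΔS = 1.95 × 10⁻³ − 1.296 × 10⁻⁴ = 1.8204 × 10⁻³, so Δρ ≈ 1.864 kg m⁻³.
N² = (g/ρ₀)·Δρ/Δz = g·(Δρ/ρ₀)/Δz = 9.81 × 1.8204 × 10⁻³ / 65 = 2.7474 × 10⁻⁴ s⁻² ≈ 2.75 × 10⁻⁴ s⁻².

2.75 × 10⁻⁴ s⁻²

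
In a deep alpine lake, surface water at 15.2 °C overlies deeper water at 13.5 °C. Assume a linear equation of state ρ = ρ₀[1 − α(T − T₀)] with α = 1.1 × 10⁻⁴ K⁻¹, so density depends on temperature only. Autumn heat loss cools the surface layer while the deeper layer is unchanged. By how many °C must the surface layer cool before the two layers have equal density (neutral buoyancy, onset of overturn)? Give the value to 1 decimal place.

With temperature the only control, equal density requires T_surf′ = T_deep.
T_surf′ = 13.5 °C.
Cooling required: 15.2 − 13.5 = 1.7 °C.

1.7 °C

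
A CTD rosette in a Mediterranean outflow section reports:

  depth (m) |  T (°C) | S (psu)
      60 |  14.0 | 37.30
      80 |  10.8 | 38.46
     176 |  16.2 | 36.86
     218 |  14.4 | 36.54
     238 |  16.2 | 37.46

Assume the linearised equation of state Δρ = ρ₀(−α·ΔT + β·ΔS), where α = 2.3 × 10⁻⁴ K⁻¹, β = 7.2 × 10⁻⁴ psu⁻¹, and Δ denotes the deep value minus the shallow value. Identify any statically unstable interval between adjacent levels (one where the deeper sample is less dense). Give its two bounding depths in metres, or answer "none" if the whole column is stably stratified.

Evaluate Δρ/ρ₀ = −αΔT + βΔS across each adjacent pair:
  60–80 m: −αΔT+βΔS = −(2.3 × 10⁻⁴)(-3.2)+(7.2 × 10⁻⁴)(+1.16) = 1.6 × 10⁻³ → stable
  80–176 m: −αΔT+βΔS = −(2.3 × 10⁻⁴)(+5.4)+(7.2 × 10⁻⁴)(-1.60) = -2.4 × 10⁻³ → UNSTABLE
  176–218 m: −αΔT+βΔS = −(2.3 × 10⁻⁴)(-1.8)+(7.2 × 10⁻⁴)(-0.32) = 1.8 × 10⁻⁴ → stable
  218–238 m: −αΔT+βΔS = −(2.3 × 10⁻⁴)(+1.8)+(7.2 × 10⁻⁴)(+0.92) = 2.5 × 10⁻⁴ → stable
The 80–176 m interval has Δρ < 0: lighter water underlies denser water.

80–176 m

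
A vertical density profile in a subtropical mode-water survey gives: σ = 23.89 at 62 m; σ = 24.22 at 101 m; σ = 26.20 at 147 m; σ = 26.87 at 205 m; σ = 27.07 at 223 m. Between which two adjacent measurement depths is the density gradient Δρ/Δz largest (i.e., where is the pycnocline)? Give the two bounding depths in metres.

101–147 m

Compute the density gradient over each adjacent pair:
  62–101 m: Δρ/Δz = 0.33/39 = 8.5 × 10⁻³ kg m⁻⁴
  101–147 m: Δρ/Δz = 1.98/46 = 0.043 kg m⁻⁴
  147–205 m: Δρ/Δz = 0.67/58 = 0.012 kg m⁻⁴
  205–223 m: Δρ/Δz = 0.20/18 = 0.011 kg m⁻⁴
The largest gradient is in the 101–147 m interval — the pycnocline.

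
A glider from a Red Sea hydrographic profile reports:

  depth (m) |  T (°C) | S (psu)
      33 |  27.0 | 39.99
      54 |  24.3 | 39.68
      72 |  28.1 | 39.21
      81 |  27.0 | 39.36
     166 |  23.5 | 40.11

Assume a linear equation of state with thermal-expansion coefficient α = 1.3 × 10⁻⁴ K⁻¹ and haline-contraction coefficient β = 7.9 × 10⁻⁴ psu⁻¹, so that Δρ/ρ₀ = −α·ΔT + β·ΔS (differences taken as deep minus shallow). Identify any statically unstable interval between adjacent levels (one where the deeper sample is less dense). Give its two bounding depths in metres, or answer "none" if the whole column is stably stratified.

54–72 m

Evaluate Δρ/ρ₀ = −αΔT + βΔS across each adjacent pair:
  33–54 m: −αΔT+βΔS = −(1.3 × 10⁻⁴)(-2.7)+(7.9 × 10⁻⁴)(-0.31) = 1.1 × 10⁻⁴ → stable
  54–72 m: −αΔT+βΔS = −(1.3 × 10⁻⁴)(+3.8)+(7.9 × 10⁻⁴)(-0.47) = -8.7 × 10⁻⁴ → UNSTABLE
  72–81 m: −αΔT+βΔS = −(1.3 × 10⁻⁴)(-1.1)+(7.9 × 10⁻⁴)(+0.15) = 2.6 × 10⁻⁴ → stable
  81–166 m: −αΔT+βΔS = −(1.3 × 10⁻⁴)(-3.5)+(7.9 × 10⁻⁴)(+0.75) = 1.0 × 10⁻³ → stable
The 54–72 m interval has Δρ < 0: lighter water underlies denser water.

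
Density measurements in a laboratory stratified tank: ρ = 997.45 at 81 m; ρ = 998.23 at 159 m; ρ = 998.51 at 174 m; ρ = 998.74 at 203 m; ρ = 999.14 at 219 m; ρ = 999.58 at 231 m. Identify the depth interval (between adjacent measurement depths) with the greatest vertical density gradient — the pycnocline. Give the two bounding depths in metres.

219–231 m

Compute the density gradient over each adjacent pair:
  81–159 m: Δρ/Δz = 0.78/78 = 0.010 kg m⁻⁴
  159–174 m: Δρ/Δz = 0.28/15 = 0.019 kg m⁻⁴
  174–203 m: Δρ/Δz = 0.23/29 = 7.9 × 10⁻³ kg m⁻⁴
  203–219 m: Δρ/Δz = 0.40/16 = 0.025 kg m⁻⁴
  219–231 m: Δρ/Δz = 0.44/12 = 0.037 kg m⁻⁴
The largest gradient is in the 219–231 m interval — the pycnocline.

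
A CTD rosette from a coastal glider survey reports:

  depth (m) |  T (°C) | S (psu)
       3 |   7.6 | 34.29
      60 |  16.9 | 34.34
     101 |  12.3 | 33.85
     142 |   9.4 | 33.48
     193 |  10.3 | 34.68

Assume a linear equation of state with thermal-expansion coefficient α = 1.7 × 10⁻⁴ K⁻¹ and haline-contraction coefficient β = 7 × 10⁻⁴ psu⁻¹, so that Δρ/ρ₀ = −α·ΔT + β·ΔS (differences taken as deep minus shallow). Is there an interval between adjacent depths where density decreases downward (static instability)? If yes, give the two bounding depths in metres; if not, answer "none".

Evaluate Δρ/ρ₀ = −αΔT + βΔS across each adjacent pair:
  3–60 m: −αΔT+βΔS = −(1.7 × 10⁻⁴)(+9.3)+(7 × 10⁻⁴)(+0.05) = -1.5 × 10⁻³ → UNSTABLE
  60–101 m: −αΔT+βΔS = −(1.7 × 10⁻⁴)(-4.6)+(7 × 10⁻⁴)(-0.49) = 4.4 × 10⁻⁴ → stable
  101–142 m: −αΔT+βΔS = −(1.7 × 10⁻⁴)(-2.9)+(7 × 10⁻⁴)(-0.37) = 2.3 × 10⁻⁴ → stable
  142–193 m: −αΔT+βΔS = −(1.7 × 10⁻⁴)(+0.9)+(7 × 10⁻⁴)(+1.20) = 6.9 × 10⁻⁴ → stable
The 3–60 m interval has Δρ < 0: lighter water underlies denser water.

3–60 m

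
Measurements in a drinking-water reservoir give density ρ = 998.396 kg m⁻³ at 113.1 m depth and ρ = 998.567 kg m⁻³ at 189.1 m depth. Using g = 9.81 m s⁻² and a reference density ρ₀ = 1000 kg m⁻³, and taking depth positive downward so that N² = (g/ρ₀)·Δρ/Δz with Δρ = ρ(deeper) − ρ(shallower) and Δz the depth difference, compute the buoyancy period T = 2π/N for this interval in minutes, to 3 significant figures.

Δρ = 998.567 − 998.396 = 0.171 kg m⁻³ over Δz = 189.1 − 113.1 = 76 m.
N² = (9.81/1000) × (0.171/76) = 2.2073 × 10⁻⁵ s⁻².
N = √(2.2073 × 10⁻⁵) = 4.6982 × 10⁻³ rad s⁻¹, so T = 2π/N = 1.3374 × 10³ s = 22.290 min ≈ 22.3 min.

22.3 min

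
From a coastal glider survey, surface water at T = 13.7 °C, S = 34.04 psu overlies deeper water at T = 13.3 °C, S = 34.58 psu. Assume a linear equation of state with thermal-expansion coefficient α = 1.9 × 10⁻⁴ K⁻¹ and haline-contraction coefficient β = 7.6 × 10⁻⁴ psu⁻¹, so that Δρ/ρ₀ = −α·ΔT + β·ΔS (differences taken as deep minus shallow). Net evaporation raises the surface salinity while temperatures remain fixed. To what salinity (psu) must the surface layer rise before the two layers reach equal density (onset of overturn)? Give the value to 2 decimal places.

Neutral buoyancy requires −α(T_deep − T_surf) + β(S_deep − S_surf′) = 0.
S_surf′ = S_deep − (α/β)·ΔT = 34.58 − (1.9 × 10⁻⁴/7.6 × 10⁻⁴)·(-0.4) = 34.6800 psu.
Increase required: 34.6800 − 34.04 = 0.6400 psu.

34.68 psu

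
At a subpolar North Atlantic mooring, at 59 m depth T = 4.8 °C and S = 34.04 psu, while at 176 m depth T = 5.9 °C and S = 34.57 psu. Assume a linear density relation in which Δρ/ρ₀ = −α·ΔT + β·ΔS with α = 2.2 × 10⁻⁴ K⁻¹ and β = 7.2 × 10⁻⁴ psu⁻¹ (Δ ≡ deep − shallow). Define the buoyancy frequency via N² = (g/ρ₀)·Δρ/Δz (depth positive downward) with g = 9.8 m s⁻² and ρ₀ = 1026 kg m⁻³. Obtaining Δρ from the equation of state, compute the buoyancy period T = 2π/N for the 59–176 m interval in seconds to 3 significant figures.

1.84 × 10³ s

ΔT = +1.1 K, ΔS = +0.53 psu (deep − shallow).
Δρ/ρ₀ = −αΔT + βΔS = -2.42 × 10⁻⁴ + 3.816 × 10⁻⁴ = 1.396 × 10⁻⁴, so Δρ ≈ 0.1432 kg m⁻³.
N² = (g/ρ₀)·Δρ/Δz = g·(Δρ/ρ₀)/Δz = 9.8 × 1.396 × 10⁻⁴ / 117 = 1.1693 × 10⁻⁵ s⁻².
N = √(1.1693 × 10⁻⁵) = 3.4195 × 10⁻³ rad s⁻¹ → T = 2π/N = 1.8375 × 10³ s ≈ 1.84 × 10³ s.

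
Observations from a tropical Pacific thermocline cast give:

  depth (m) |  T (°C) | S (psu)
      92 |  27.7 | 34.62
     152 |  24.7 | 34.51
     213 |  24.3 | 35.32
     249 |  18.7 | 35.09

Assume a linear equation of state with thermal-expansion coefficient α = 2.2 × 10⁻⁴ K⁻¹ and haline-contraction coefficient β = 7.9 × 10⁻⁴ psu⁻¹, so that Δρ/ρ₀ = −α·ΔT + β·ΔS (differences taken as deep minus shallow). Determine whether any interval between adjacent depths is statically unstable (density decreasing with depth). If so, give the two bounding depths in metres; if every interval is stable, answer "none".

Evaluate Δρ/ρ₀ = −αΔT + βΔS across each adjacent pair:
  92–152 m: −αΔT+βΔS = −(2.2 × 10⁻⁴)(-3.0)+(7.9 × 10⁻⁴)(-0.11) = 5.7 × 10⁻⁴ → stable
  152–213 m: −αΔT+βΔS = −(2.2 × 10⁻⁴)(-0.4)+(7.9 × 10⁻⁴)(+0.81) = 7.3 × 10⁻⁴ → stable
  213–249 m: −αΔT+βΔS = −(2.2 × 10⁻⁴)(-5.6)+(7.9 × 10⁻⁴)(-0.23) = 1.1 × 10⁻³ → stable
Every interval has Δρ > 0: the column is stably stratified throughout.

none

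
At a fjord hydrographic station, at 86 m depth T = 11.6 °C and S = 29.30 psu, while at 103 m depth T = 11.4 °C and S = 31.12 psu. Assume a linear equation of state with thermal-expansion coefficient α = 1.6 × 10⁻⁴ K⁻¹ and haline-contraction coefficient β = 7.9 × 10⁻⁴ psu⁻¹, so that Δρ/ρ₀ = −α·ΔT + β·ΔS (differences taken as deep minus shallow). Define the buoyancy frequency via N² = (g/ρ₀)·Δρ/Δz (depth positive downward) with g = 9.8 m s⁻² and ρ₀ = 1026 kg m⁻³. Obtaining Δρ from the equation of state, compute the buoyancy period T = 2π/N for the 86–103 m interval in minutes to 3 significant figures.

3.60 min

ΔT = -0.2 K, ΔS = +1.82 psu (deep − shallow).
Δρ/ρ₀ = −αΔT + βΔS = 3.20 × 10⁻⁵ + 1.4378 × 10⁻³ = 1.4698 × 10⁻³, so Δρ ≈ 1.508 kg m⁻³.
N² = (g/ρ₀)·Δρ/Δz = g·(Δρ/ρ₀)/Δz = 9.8 × 1.4698 × 10⁻³ / 17 = 8.4730 × 10⁻⁴ s⁻².
N = √(8.4730 × 10⁻⁴) = 0.029108 rad s⁻¹ → T = 2π/N = 215.86 s = 3.5977 min ≈ 3.60 min.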